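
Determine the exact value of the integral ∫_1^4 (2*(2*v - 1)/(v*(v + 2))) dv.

Factor the denominator: v**2 + 2*v = (v + 2)v.
Partial fractions: 2*(2*v - 1)/(v*(v + 2)) = 5/(v + 2) - 1/v.
An antiderivative is F(v) = -log(v) + 5*log(v + 2).
Then F(4) - F(1) = (3*log(2) + 5*log(3)) - (5*log(3)) = log(8).

log(8)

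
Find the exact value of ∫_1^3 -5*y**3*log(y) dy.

25 - 405*log(3)/4

Integrate by parts once (u = ln y, dv = -5*y**3 dy).
An antiderivative is F(y) = -5*y**4*(4*log(y) - 1)/16.
Then F(3) - F(1) = (405/16 - 405*log(3)/4) - (5/16) = 25 - 405*log(3)/4.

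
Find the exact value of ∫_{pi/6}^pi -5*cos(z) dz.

5/2

An antiderivative is F(z) = -5*sin(z).
Then F(pi) - F(pi/6) = (0) - (-5/2) = 5/2.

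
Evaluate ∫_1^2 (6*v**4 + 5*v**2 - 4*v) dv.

643/15

By the power rule, an antiderivative is F(v) = 6*v**5/5 + 5*v**3/3 - 2*v**2.
Then F(2) - F(1) = (656/15) - (13/15) = 643/15.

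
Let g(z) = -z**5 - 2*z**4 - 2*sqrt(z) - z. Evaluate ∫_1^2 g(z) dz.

By the power rule, an antiderivative is F(z) = -z**6/6 - 2*z**5/5 - 4*z**(3/2)/3 - z**2/2.
Then F(2) - F(1) = (-382/15 - 8*sqrt(2)/3) - (-12/5) = -346/15 - 8*sqrt(2)/3.

-346/15 - 8*sqrt(2)/3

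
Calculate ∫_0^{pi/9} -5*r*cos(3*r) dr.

-5*sqrt(3)*pi/54 + 5/18

Integrate by parts once (u = r, dv = -5*cos(3*r) dr).
An antiderivative is F(r) = -5*r*sin(3*r)/3 - 5*cos(3*r)/9.
Then F(pi/9) - F(0) = (-5*sqrt(3)*pi/54 - 5/18) - (-5/9) = -5*sqrt(3)*pi/54 + 5/18.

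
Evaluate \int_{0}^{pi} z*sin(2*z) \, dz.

Integrate by parts once (u = z, dv = sin(2*z) dz).
An antiderivative is F(z) = -z*cos(2*z)/2 + sin(2*z)/4.
Then F(pi) - F(0) = (-pi/2) - (0) = -pi/2.

-pi/2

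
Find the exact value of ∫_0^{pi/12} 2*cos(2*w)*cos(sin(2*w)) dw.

sin(1/2)

Let u = sin(2*w), so du = 2*cos(2*w) dw. When w = 0, u = 0; when w = pi/12, u = 1/2.
The integral becomes ∫ cos(u) du from 0 to 1/2, with antiderivative sin(u).
Back in w: F(w) = sin(sin(2*w)).
Then F(pi/12) - F(0) = (sin(1/2)) - (0) = sin(1/2).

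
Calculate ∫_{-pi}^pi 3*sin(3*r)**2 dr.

3*pi

Use the identity sin^2(3*r) = (1 - cos(6*r))/2.
An antiderivative is F(r) = 3*r/2 - sin(6*r)/4.
Then F(pi) - F(-pi) = (3*pi/2) - (-3*pi/2) = 3*pi.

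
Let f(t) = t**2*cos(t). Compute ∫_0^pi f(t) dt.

-2*pi

Integrate by parts twice (u = t^2, dv = cos(t) dt).
An antiderivative is F(t) = t**2*sin(t) + 2*t*cos(t) - 2*sin(t).
Then F(pi) - F(0) = (-2*pi) - (0) = -2*pi.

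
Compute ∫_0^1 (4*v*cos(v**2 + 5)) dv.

Let u = v**2 + 5, so du = 2*v dv. When v = 0, u = 5; when v = 1, u = 6.
The integral becomes 2·∫ cos(u) du from 5 to 6, with antiderivative 2*sin(u).
Back in v: F(v) = 2*sin(v**2 + 5).
Then F(1) - F(0) = (2*sin(6)) - (2*sin(5)) = 2*sin(6) - 2*sin(5).

2*sin(6) - 2*sin(5)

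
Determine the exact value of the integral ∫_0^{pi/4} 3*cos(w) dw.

An antiderivative is F(w) = 3*sin(w).
Then F(pi/4) - F(0) = (3*sqrt(2)/2) - (0) = 3*sqrt(2)/2.

3*sqrt(2)/2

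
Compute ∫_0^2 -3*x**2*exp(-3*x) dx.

-2/9 + 50*exp(-6)/9

Integrate by parts twice (u = x^2, dv = -3*exp(-3*x) dx).
An antiderivative is F(x) = (9*x**2 + 6*x + 2)*exp(-3*x)/9.
Then F(2) - F(0) = (50*exp(-6)/9) - (2/9) = -2/9 + 50*exp(-6)/9.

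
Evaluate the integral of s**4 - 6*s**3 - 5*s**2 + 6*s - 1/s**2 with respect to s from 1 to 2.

-292/15

By the power rule, an antiderivative is F(s) = s**5/5 - 3*s**4/2 - 5*s**3/3 + 3*s**2 + 1/s.
Then F(2) - F(1) = (-553/30) - (31/30) = -292/15.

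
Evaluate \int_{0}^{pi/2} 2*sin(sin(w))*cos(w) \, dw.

2 - 2*cos(1)

Let u = sin(w), so du = cos(w) dw. When w = 0, u = 0; when w = pi/2, u = 1.
The integral becomes 2·∫ sin(u) du from 0 to 1, with antiderivative -2*cos(u).
Back in w: F(w) = -2*cos(sin(w)).
Then F(pi/2) - F(0) = (-2*cos(1)) - (-2) = 2 - 2*cos(1).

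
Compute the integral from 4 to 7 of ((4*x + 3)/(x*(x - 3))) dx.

-log(7) + 12*log(2)

Factor the denominator: x**2 - 3*x = x(x - 3).
Partial fractions: (4*x + 3)/(x*(x - 3)) = -1/x + 5/(x - 3).
An antiderivative is F(x) = -log(x) + 5*log(x - 3).
Then F(7) - F(4) = (-log(7) + 10*log(2)) - (-log(4)) = -log(7) + 12*log(2).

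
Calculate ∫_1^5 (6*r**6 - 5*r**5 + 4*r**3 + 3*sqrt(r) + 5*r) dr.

10*sqrt(5) + 382378/7

By the power rule, an antiderivative is F(r) = 6*r**7/7 - 5*r**6/6 + r**4 + 2*r**(3/2) + 5*r**2/2.
Then F(5) - F(1) = (10*sqrt(5) + 1147250/21) - (116/21) = 10*sqrt(5) + 382378/7.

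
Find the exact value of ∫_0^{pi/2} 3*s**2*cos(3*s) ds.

2/9 - pi**2/4

Integrate by parts twice (u = s^2, dv = 3*cos(3*s) ds).
An antiderivative is F(s) = s**2*sin(3*s) + 2*s*cos(3*s)/3 - 2*sin(3*s)/9.
Then F(pi/2) - F(0) = (2/9 - pi**2/4) - (0) = 2/9 - pi**2/4.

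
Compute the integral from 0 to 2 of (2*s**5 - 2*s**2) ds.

By the power rule, an antiderivative is F(s) = s**6/3 - 2*s**3/3.
Then F(2) - F(0) = (16) - (0) = 16.

16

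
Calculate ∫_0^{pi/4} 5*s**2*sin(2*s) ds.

-5/4 + 5*pi/8

Integrate by parts twice (u = s^2, dv = 5*sin(2*s) ds).
An antiderivative is F(s) = -5*s**2*cos(2*s)/2 + 5*s*sin(2*s)/2 + 5*cos(2*s)/4.
Then F(pi/4) - F(0) = (5*pi/8) - (5/4) = -5/4 + 5*pi/8.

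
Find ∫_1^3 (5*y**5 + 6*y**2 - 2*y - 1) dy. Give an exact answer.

By the power rule, an antiderivative is F(y) = 5*y**6/6 + 2*y**3 - y**2 - y.
Then F(3) - F(1) = (1299/2) - (5/6) = 1946/3.

1946/3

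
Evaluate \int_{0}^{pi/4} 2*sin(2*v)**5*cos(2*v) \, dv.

Let u = sin(2*v), so du = 2*cos(2*v) dv. When v = 0, u = 0; when v = pi/4, u = 1.
The integral becomes ∫ u**5 du from 0 to 1, with antiderivative u**6/6.
Back in v: F(v) = sin(2*v)**6/6.
Then F(pi/4) - F(0) = (1/6) - (0) = 1/6.

1/6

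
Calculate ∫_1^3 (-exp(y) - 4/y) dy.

-exp(3) - log(81) + exp(1)

An antiderivative is F(y) = -exp(y) - 4*log(y).
Then F(3) - F(1) = (-exp(3) - log(81)) - (-exp(1)) = -exp(3) - log(81) + exp(1).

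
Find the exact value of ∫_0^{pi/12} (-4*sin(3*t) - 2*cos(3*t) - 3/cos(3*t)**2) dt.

An antiderivative is F(t) = -2*sin(3*t)/3 + 4*cos(3*t)/3 - tan(3*t).
Then F(pi/12) - F(0) = (-1 + sqrt(2)/3) - (4/3) = -7/3 + sqrt(2)/3.

-7/3 + sqrt(2)/3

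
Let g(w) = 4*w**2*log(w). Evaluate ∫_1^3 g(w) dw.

Integrate by parts once (u = ln w, dv = 4*w**2 dw).
An antiderivative is F(w) = 4*w**3*(3*log(w) - 1)/9.
Then F(3) - F(1) = (-12 + 36*log(3)) - (-4/9) = -104/9 + 36*log(3).

-104/9 + 36*log(3)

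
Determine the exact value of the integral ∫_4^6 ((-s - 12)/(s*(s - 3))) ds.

Factor the denominator: s**2 - 3*s = s(s - 3).
Partial fractions: (-s - 12)/(s*(s - 3)) = 4/s - 5/(s - 3).
An antiderivative is F(s) = 4*log(s) - 5*log(s - 3).
Then F(6) - F(4) = (log(16/3)) - (8*log(2)) = -log(48).

-log(48)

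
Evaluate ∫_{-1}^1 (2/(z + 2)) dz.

log(9)

An antiderivative is F(z) = 2*log(z + 2).
Then F(1) - F(-1) = (log(9)) - (0) = log(9).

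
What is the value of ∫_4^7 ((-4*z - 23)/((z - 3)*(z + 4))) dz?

Factor the denominator: z**2 + z - 12 = (z + 4)(z - 3).
Partial fractions: (-4*z - 23)/((z - 3)*(z + 4)) = 1/(z + 4) - 5/(z - 3).
An antiderivative is F(z) = -5*log(z - 3) + log(z + 4).
Then F(7) - F(4) = (-10*log(2) + log(11)) - (log(8)) = -13*log(2) + log(11).

-13*log(2) + log(11)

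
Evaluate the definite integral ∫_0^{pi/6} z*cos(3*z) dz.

-1/9 + pi/18

Integrate by parts once (u = z, dv = cos(3*z) dz).
An antiderivative is F(z) = z*sin(3*z)/3 + cos(3*z)/9.
Then F(pi/6) - F(0) = (pi/18) - (1/9) = -1/9 + pi/18.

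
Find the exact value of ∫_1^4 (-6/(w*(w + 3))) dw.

Factor the denominator: w**2 + 3*w = (w + 3)w.
Partial fractions: -6/(w*(w + 3)) = 2/(w + 3) - 2/w.
An antiderivative is F(w) = -2*log(w) + 2*log(w + 3).
Then F(4) - F(1) = (log(49/16)) - (log(16)) = -8*log(2) + 2*log(7).

-8*log(2) + 2*log(7)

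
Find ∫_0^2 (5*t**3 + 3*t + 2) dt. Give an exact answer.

30

By the power rule, an antiderivative is F(t) = 5*t**4/4 + 3*t**2/2 + 2*t.
Then F(2) - F(0) = (30) - (0) = 30.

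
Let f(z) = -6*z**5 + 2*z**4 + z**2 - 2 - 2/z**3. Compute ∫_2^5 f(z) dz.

By the power rule, an antiderivative is F(z) = -z**6 + 2*z**5/5 + z**3/3 - 2*z + z**(-2).
Then F(5) - F(2) = (-1075747/75) - (-3137/60) = -1429101/100.

-1429101/100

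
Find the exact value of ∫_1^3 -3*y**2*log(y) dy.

Integrate by parts once (u = ln y, dv = -3*y**2 dy).
An antiderivative is F(y) = -y**3*(3*log(y) - 1)/3.
Then F(3) - F(1) = (9 - 27*log(3)) - (1/3) = 26/3 - 27*log(3).

26/3 - 27*log(3)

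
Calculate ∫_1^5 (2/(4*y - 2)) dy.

log(3)

An antiderivative is F(y) = log(4*y - 2)/2.
Then F(5) - F(1) = (log(18)/2) - (log(2)/2) = log(3).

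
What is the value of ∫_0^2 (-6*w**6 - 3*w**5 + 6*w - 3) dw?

By the power rule, an antiderivative is F(w) = -6*w**7/7 - w**6/2 + 3*w**2 - 3*w.
Then F(2) - F(0) = (-950/7) - (0) = -950/7.

-950/7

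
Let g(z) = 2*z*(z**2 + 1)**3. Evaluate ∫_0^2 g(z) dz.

Let u = z**2 + 1, so du = 2*z dz. When z = 0, u = 1; when z = 2, u = 5.
The integral becomes ∫ u**3 du from 1 to 5, with antiderivative u**4/4.
Back in z: F(z) = (z**2 + 1)**4/4.
Then F(2) - F(0) = (625/4) - (1/4) = 156.

156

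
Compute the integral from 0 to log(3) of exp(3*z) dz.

26/3

Let u = exp(z), so du = exp(z) dz. When z = 0, u = 1; when z = log(3), u = 3.
The integral becomes ∫ u**2 du from 1 to 3, with antiderivative u**3/3.
Back in z: F(z) = exp(3*z)/3.
Then F(log(3)) - F(0) = (9) - (1/3) = 26/3.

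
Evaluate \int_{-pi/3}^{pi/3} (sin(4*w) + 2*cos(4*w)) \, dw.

An antiderivative is F(w) = sin(4*w)/2 - cos(4*w)/4.
Then F(pi/3) - F(-pi/3) = (1/8 - sqrt(3)/4) - (1/8 + sqrt(3)/4) = -sqrt(3)/2.

-sqrt(3)/2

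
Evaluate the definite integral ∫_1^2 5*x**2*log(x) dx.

-35/9 + 40*log(2)/3

Integrate by parts once (u = ln x, dv = 5*x**2 dx).
An antiderivative is F(x) = 5*x**3*(3*log(x) - 1)/9.
Then F(2) - F(1) = (-40/9 + 40*log(2)/3) - (-5/9) = -35/9 + 40*log(2)/3.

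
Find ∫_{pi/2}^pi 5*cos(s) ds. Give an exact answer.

-5

An antiderivative is F(s) = 5*sin(s).
Then F(pi) - F(pi/2) = (0) - (5) = -5.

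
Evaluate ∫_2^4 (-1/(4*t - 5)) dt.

An antiderivative is F(t) = -log(4*t - 5)/4.
Then F(4) - F(2) = (-log(11)/4) - (-log(3)/4) = -log(11)/4 + log(3)/4.

-log(11)/4 + log(3)/4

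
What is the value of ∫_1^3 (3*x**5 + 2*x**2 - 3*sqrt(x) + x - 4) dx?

1138/3 - 6*sqrt(3)

By the power rule, an antiderivative is F(x) = x**6/2 - 2*x**(3/2) + 2*x**3/3 + x**2/2 - 4*x.
Then F(3) - F(1) = (375 - 6*sqrt(3)) - (-13/3) = 1138/3 - 6*sqrt(3).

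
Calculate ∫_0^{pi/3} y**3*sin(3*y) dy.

Integrate by parts 3 times (u = y^3, dv = sin(3*y) dy).
An antiderivative is F(y) = -y**3*cos(3*y)/3 + y**2*sin(3*y)/3 + 2*y*cos(3*y)/9 - 2*sin(3*y)/27.
Then F(pi/3) - F(0) = (pi*(-6 + pi**2)/81) - (0) = pi*(-6 + pi**2)/81.

pi*(-6 + pi**2)/81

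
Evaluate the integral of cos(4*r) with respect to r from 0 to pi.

An antiderivative is F(r) = sin(4*r)/4.
Then F(pi) - F(0) = (0) - (0) = 0.

0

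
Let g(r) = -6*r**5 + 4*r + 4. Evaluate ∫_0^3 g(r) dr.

By the power rule, an antiderivative is F(r) = -r**6 + 2*r**2 + 4*r.
Then F(3) - F(0) = (-699) - (0) = -699.

-699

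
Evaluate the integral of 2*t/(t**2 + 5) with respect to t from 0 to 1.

Let u = t**2 + 5, so du = 2*t dt. When t = 0, u = 5; when t = 1, u = 6.
The integral becomes ∫ 1/u du from 5 to 6, with antiderivative log(u).
Back in t: F(t) = log(t**2 + 5).
Then F(1) - F(0) = (log(6)) - (log(5)) = log(6/5).

log(6/5)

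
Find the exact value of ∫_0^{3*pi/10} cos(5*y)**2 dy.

Use the identity cos^2(5*y) = (1 + cos(10*y))/2.
An antiderivative is F(y) = y/2 + sin(10*y)/20.
Then F(3*pi/10) - F(0) = (3*pi/20) - (0) = 3*pi/20.

3*pi/20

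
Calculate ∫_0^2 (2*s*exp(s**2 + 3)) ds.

Let u = s**2 + 3, so du = 2*s ds. When s = 0, u = 3; when s = 2, u = 7.
The integral becomes ∫ exp(u) du from 3 to 7, with antiderivative exp(u).
Back in s: F(s) = exp(s**2 + 3).
Then F(2) - F(0) = (exp(7)) - (exp(3)) = -exp(3) + exp(7).

-exp(3) + exp(7)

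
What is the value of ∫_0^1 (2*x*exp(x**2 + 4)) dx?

Let u = x**2 + 4, so du = 2*x dx. When x = 0, u = 4; when x = 1, u = 5.
The integral becomes ∫ exp(u) du from 4 to 5, with antiderivative exp(u).
Back in x: F(x) = exp(x**2 + 4).
Then F(1) - F(0) = (exp(5)) - (exp(4)) = -exp(4) + exp(5).

-exp(4) + exp(5)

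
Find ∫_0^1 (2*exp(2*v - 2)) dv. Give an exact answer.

Let u = 2*v - 2, so du = 2 dv. When v = 0, u = -2; when v = 1, u = 0.
The integral becomes ∫ exp(u) du from -2 to 0, with antiderivative exp(u).
Back in v: F(v) = exp(2*v - 2).
Then F(1) - F(0) = (1) - (exp(-2)) = 1 - exp(-2).

1 - exp(-2)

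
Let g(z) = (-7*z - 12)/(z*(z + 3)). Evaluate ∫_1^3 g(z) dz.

-7*log(3) + 3*log(2)

Factor the denominator: z**2 + 3*z = (z + 3)z.
Partial fractions: (-7*z - 12)/(z*(z + 3)) = -3/(z + 3) - 4/z.
An antiderivative is F(z) = -4*log(z) - 3*log(z + 3).
Then F(3) - F(1) = (-7*log(3) - 3*log(2)) - (-log(64)) = -7*log(3) + 3*log(2).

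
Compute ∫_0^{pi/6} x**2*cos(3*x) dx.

Integrate by parts twice (u = x^2, dv = cos(3*x) dx).
An antiderivative is F(x) = x**2*sin(3*x)/3 + 2*x*cos(3*x)/9 - 2*sin(3*x)/27.
Then F(pi/6) - F(0) = (-2/27 + pi**2/108) - (0) = -2/27 + pi**2/108.

-2/27 + pi**2/108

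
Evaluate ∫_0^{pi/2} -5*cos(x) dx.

An antiderivative is F(x) = -5*sin(x).
Then F(pi/2) - F(0) = (-5) - (0) = -5.

-5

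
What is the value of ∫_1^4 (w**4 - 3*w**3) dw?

By the power rule, an antiderivative is F(w) = w**5/5 - 3*w**4/4.
Then F(4) - F(1) = (64/5) - (-11/20) = 267/20.

267/20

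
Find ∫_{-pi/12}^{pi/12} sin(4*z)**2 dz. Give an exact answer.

Use the identity sin^2(4*z) = (1 - cos(8*z))/2.
An antiderivative is F(z) = z/2 - sin(8*z)/16.
Then F(pi/12) - F(-pi/12) = (-sqrt(3)/32 + pi/24) - (-pi/24 + sqrt(3)/32) = -sqrt(3)/16 + pi/12.

-sqrt(3)/16 + pi/12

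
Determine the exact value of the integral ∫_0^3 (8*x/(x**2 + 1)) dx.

Let u = x**2 + 1, so du = 2*x dx. When x = 0, u = 1; when x = 3, u = 10.
The integral becomes 4·∫ 1/u du from 1 to 10, with antiderivative 4*log(u).
Back in x: F(x) = 4*log(x**2 + 1).
Then F(3) - F(0) = (4*log(2) + 4*log(5)) - (0) = 4*log(2) + 4*log(5).

4*log(2) + 4*log(5)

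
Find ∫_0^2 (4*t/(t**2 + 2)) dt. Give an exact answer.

Let u = t**2 + 2, so du = 2*t dt. When t = 0, u = 2; when t = 2, u = 6.
The integral becomes 2·∫ 1/u du from 2 to 6, with antiderivative 2*log(u).
Back in t: F(t) = 2*log(t**2 + 2).
Then F(2) - F(0) = (log(36)) - (log(4)) = log(9).

log(9)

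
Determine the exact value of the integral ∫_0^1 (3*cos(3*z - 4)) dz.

-sin(1) + sin(4)

Let u = 3*z - 4, so du = 3 dz. When z = 0, u = -4; when z = 1, u = -1.
The integral becomes ∫ cos(u) du from -4 to -1, with antiderivative sin(u).
Back in z: F(z) = sin(3*z - 4).
Then F(1) - F(0) = (-sin(1)) - (-sin(4)) = -sin(1) + sin(4).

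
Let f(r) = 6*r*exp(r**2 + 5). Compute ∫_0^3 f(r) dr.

Let u = r**2 + 5, so du = 2*r dr. When r = 0, u = 5; when r = 3, u = 14.
The integral becomes 3·∫ exp(u) du from 5 to 14, with antiderivative 3*exp(u).
Back in r: F(r) = 3*exp(r**2 + 5).
Then F(3) - F(0) = (3*exp(14)) - (3*exp(5)) = -3*(1 - exp(9))*exp(5).

-3*(1 - exp(9))*exp(5)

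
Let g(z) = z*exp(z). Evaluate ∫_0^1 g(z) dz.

1

Integrate by parts once (u = z, dv = exp(z) dz).
An antiderivative is F(z) = (z - 1)*exp(z).
Then F(1) - F(0) = (0) - (-1) = 1.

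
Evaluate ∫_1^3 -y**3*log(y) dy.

5 - 81*log(3)/4

Integrate by parts once (u = ln y, dv = -y**3 dy).
An antiderivative is F(y) = -y**4*(4*log(y) - 1)/16.
Then F(3) - F(1) = (81/16 - 81*log(3)/4) - (1/16) = 5 - 81*log(3)/4.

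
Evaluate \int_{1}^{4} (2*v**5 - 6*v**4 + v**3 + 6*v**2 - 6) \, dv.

By the power rule, an antiderivative is F(v) = v**6/3 - 6*v**5/5 + v**4/4 + 2*v**3 - 6*v.
Then F(4) - F(1) = (4568/15) - (-277/60) = 6183/20.

6183/20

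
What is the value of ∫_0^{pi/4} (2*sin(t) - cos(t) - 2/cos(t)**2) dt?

An antiderivative is F(t) = -sin(t) - 2*cos(t) - 2*tan(t).
Then F(pi/4) - F(0) = (-3*sqrt(2)/2 - 2) - (-2) = -3*sqrt(2)/2.

-3*sqrt(2)/2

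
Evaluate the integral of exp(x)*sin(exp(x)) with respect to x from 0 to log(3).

Let u = exp(x), so du = exp(x) dx. When x = 0, u = 1; when x = log(3), u = 3.
The integral becomes ∫ sin(u) du from 1 to 3, with antiderivative -cos(u).
Back in x: F(x) = -cos(exp(x)).
Then F(log(3)) - F(0) = (-cos(3)) - (-cos(1)) = cos(1) - cos(3).

cos(1) - cos(3)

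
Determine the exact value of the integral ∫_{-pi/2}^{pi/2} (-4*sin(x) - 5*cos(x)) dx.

-10

An antiderivative is F(x) = -5*sin(x) + 4*cos(x).
Then F(pi/2) - F(-pi/2) = (-5) - (5) = -10.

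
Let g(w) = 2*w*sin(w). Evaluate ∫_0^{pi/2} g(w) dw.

Integrate by parts once (u = w, dv = 2*sin(w) dw).
An antiderivative is F(w) = -2*w*cos(w) + 2*sin(w).
Then F(pi/2) - F(0) = (2) - (0) = 2.

2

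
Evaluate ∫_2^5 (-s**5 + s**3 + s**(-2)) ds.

-48819/20

By the power rule, an antiderivative is F(s) = -s**6/6 + s**4/4 - 1/s.
Then F(5) - F(2) = (-146887/60) - (-43/6) = -48819/20.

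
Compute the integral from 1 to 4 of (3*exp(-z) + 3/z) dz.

-3*exp(-4) + 3*exp(-1) + 6*log(2)

An antiderivative is F(z) = 3*log(z) - 3*exp(-z).
Then F(4) - F(1) = (-3*exp(-4) + 6*log(2)) - (-3*exp(-1)) = -3*exp(-4) + 3*exp(-1) + 6*log(2).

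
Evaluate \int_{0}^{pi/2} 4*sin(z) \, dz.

4

An antiderivative is F(z) = -4*cos(z).
Then F(pi/2) - F(0) = (0) - (-4) = 4.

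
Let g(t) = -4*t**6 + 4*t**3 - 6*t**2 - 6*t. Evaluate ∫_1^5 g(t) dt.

-310368/7

By the power rule, an antiderivative is F(t) = -4*t**7/7 + t**4 - 2*t**3 - 3*t**2.
Then F(5) - F(1) = (-310400/7) - (-32/7) = -310368/7.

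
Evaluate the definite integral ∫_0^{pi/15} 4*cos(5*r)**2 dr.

Use the identity cos^2(5*r) = (1 + cos(10*r))/2.
An antiderivative is F(r) = 2*r + sin(10*r)/5.
Then F(pi/15) - F(0) = (sqrt(3)/10 + 2*pi/15) - (0) = sqrt(3)/10 + 2*pi/15.

sqrt(3)/10 + 2*pi/15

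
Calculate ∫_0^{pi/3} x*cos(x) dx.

-1/2 + sqrt(3)*pi/6

Integrate by parts once (u = x, dv = cos(x) dx).
An antiderivative is F(x) = x*sin(x) + cos(x).
Then F(pi/3) - F(0) = (1/2 + sqrt(3)*pi/6) - (1) = -1/2 + sqrt(3)*pi/6.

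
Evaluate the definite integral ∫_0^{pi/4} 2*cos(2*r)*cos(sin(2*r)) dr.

Let u = sin(2*r), so du = 2*cos(2*r) dr. When r = 0, u = 0; when r = pi/4, u = 1.
The integral becomes ∫ cos(u) du from 0 to 1, with antiderivative sin(u).
Back in r: F(r) = sin(sin(2*r)).
Then F(pi/4) - F(0) = (sin(1)) - (0) = sin(1).

sin(1)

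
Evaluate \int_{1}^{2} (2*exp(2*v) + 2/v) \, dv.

-exp(2) + log(4) + exp(4)

An antiderivative is F(v) = exp(2*v) + 2*log(v).
Then F(2) - F(1) = (log(4) + exp(4)) - (exp(2)) = -exp(2) + log(4) + exp(4).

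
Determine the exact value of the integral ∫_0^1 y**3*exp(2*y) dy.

Integrate by parts 3 times (u = y^3, dv = exp(2*y) dy).
An antiderivative is F(y) = (4*y**3 - 6*y**2 + 6*y - 3)*exp(2*y)/8.
Then F(1) - F(0) = (exp(2)/8) - (-3/8) = 3/8 + exp(2)/8.

3/8 + exp(2)/8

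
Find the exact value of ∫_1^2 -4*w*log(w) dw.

3 - 8*log(2)

Integrate by parts once (u = ln w, dv = -4*w dw).
An antiderivative is F(w) = -w**2*(2*log(w) - 1).
Then F(2) - F(1) = (4 - 8*log(2)) - (1) = 3 - 8*log(2).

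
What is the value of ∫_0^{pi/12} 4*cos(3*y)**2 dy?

1/3 + pi/6

Use the identity cos^2(3*y) = (1 + cos(6*y))/2.
An antiderivative is F(y) = 2*y + sin(6*y)/3.
Then F(pi/12) - F(0) = (1/3 + pi/6) - (0) = 1/3 + pi/6.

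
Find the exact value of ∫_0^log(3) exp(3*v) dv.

Let u = exp(v), so du = exp(v) dv. When v = 0, u = 1; when v = log(3), u = 3.
The integral becomes ∫ u**2 du from 1 to 3, with antiderivative u**3/3.
Back in v: F(v) = exp(3*v)/3.
Then F(log(3)) - F(0) = (9) - (1/3) = 26/3.

26/3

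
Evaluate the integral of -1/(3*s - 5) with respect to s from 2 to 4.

An antiderivative is F(s) = -log(3*s - 5)/3.
Then F(4) - F(2) = (-log(7)/3) - (0) = -log(7)/3.

-log(7)/3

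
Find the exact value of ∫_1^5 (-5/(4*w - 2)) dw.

An antiderivative is F(w) = -5*log(4*w - 2)/4.
Then F(5) - F(1) = (-5*log(18)/4) - (-5*log(2)/4) = -5*log(3)/2.

-5*log(3)/2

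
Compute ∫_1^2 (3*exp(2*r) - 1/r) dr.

-3*exp(2)/2 - log(2) + 3*exp(4)/2

An antiderivative is F(r) = 3*exp(2*r)/2 - log(r).
Then F(2) - F(1) = (-log(2) + 3*exp(4)/2) - (3*exp(2)/2) = -3*exp(2)/2 - log(2) + 3*exp(4)/2.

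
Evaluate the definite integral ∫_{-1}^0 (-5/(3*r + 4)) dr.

An antiderivative is F(r) = -5*log(3*r + 4)/3.
Then F(0) - F(-1) = (-10*log(2)/3) - (0) = -10*log(2)/3.

-10*log(2)/3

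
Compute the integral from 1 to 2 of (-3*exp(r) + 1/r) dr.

-3*exp(2) + log(2) + 3*exp(1)

An antiderivative is F(r) = -3*exp(r) + log(r).
Then F(2) - F(1) = (-3*exp(2) + log(2)) - (-3*exp(1)) = -3*exp(2) + log(2) + 3*exp(1).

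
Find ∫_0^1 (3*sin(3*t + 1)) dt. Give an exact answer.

Let u = 3*t + 1, so du = 3 dt. When t = 0, u = 1; when t = 1, u = 4.
The integral becomes ∫ sin(u) du from 1 to 4, with antiderivative -cos(u).
Back in t: F(t) = -cos(3*t + 1).
Then F(1) - F(0) = (-cos(4)) - (-cos(1)) = cos(1) - cos(4).

cos(1) - cos(4)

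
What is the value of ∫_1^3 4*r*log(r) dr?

-8 + 18*log(3)

Integrate by parts once (u = ln r, dv = 4*r dr).
An antiderivative is F(r) = r**2*(2*log(r) - 1).
Then F(3) - F(1) = (-9 + 18*log(3)) - (-1) = -8 + 18*log(3).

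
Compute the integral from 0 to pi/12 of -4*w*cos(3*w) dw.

Integrate by parts once (u = w, dv = -4*cos(3*w) dw).
An antiderivative is F(w) = -4*w*sin(3*w)/3 - 4*cos(3*w)/9.
Then F(pi/12) - F(0) = (sqrt(2)*(-4 - pi)/18) - (-4/9) = -2*sqrt(2)/9 - sqrt(2)*pi/18 + 4/9.

-2*sqrt(2)/9 - sqrt(2)*pi/18 + 4/9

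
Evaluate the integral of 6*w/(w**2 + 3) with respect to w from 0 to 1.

log(64/27)

Let u = w**2 + 3, so du = 2*w dw. When w = 0, u = 3; when w = 1, u = 4.
The integral becomes 3·∫ 1/u du from 3 to 4, with antiderivative 3*log(u).
Back in w: F(w) = 3*log(w**2 + 3).
Then F(1) - F(0) = (log(64)) - (log(27)) = log(64/27).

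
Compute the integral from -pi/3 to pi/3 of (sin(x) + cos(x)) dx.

sqrt(3)

An antiderivative is F(x) = sin(x) - cos(x).
Then F(pi/3) - F(-pi/3) = (-1/2 + sqrt(3)/2) - (-sqrt(3)/2 - 1/2) = sqrt(3).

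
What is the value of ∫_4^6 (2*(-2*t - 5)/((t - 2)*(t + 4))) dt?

-log(10)

Factor the denominator: t**2 + 2*t - 8 = (t + 4)(t - 2).
Partial fractions: 2*(-2*t - 5)/((t - 2)*(t + 4)) = -1/(t + 4) - 3/(t - 2).
An antiderivative is F(t) = -3*log(t - 2) - log(t + 4).
Then F(6) - F(4) = (-7*log(2) - log(5)) - (-log(64)) = -log(10).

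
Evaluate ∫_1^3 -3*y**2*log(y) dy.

Integrate by parts once (u = ln y, dv = -3*y**2 dy).
An antiderivative is F(y) = -y**3*(3*log(y) - 1)/3.
Then F(3) - F(1) = (9 - 27*log(3)) - (1/3) = 26/3 - 27*log(3).

26/3 - 27*log(3)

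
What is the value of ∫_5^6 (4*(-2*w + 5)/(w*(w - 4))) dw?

Factor the denominator: w**2 - 4*w = w(w - 4).
Partial fractions: 4*(-2*w + 5)/(w*(w - 4)) = -5/w - 3/(w - 4).
An antiderivative is F(w) = -5*log(w) - 3*log(w - 4).
Then F(6) - F(5) = (-8*log(2) - 5*log(3)) - (-5*log(5)) = -8*log(2) - 5*log(3) + 5*log(5).

-8*log(2) - 5*log(3) + 5*log(5)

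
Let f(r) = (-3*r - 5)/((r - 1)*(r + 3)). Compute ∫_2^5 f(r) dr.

-7*log(2) + log(5)

Factor the denominator: r**2 + 2*r - 3 = (r + 3)(r - 1).
Partial fractions: (-3*r - 5)/((r - 1)*(r + 3)) = -1/(r + 3) - 2/(r - 1).
An antiderivative is F(r) = -2*log(r - 1) - log(r + 3).
Then F(5) - F(2) = (-7*log(2)) - (-log(5)) = -7*log(2) + log(5).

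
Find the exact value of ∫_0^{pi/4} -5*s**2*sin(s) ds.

-5*sqrt(2) - 5*sqrt(2)*pi/4 + 5*sqrt(2)*pi**2/32 + 10

Integrate by parts twice (u = s^2, dv = -5*sin(s) ds).
An antiderivative is F(s) = 5*s**2*cos(s) - 10*s*sin(s) - 10*cos(s).
Then F(pi/4) - F(0) = (5*sqrt(2)*(-32 - 8*pi + pi**2)/32) - (-10) = -5*sqrt(2) - 5*sqrt(2)*pi/4 + 5*sqrt(2)*pi**2/32 + 10.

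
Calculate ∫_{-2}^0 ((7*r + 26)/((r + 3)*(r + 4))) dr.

Factor the denominator: r**2 + 7*r + 12 = (r + 4)(r + 3).
Partial fractions: (7*r + 26)/((r + 3)*(r + 4)) = 2/(r + 4) + 5/(r + 3).
An antiderivative is F(r) = 5*log(r + 3) + 2*log(r + 4).
Then F(0) - F(-2) = (4*log(2) + 5*log(3)) - (log(4)) = 2*log(2) + 5*log(3).

2*log(2) + 5*log(3)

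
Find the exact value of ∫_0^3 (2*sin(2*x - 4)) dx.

cos(4) - cos(2)

Let u = 2*x - 4, so du = 2 dx. When x = 0, u = -4; when x = 3, u = 2.
The integral becomes ∫ sin(u) du from -4 to 2, with antiderivative -cos(u).
Back in x: F(x) = -cos(2*x - 4).
Then F(3) - F(0) = (-cos(2)) - (-cos(4)) = cos(4) - cos(2).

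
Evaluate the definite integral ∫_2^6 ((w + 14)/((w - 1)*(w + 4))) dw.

log(45)

Factor the denominator: w**2 + 3*w - 4 = (w + 4)(w - 1).
Partial fractions: (w + 14)/((w - 1)*(w + 4)) = -2/(w + 4) + 3/(w - 1).
An antiderivative is F(w) = 3*log(w - 1) - 2*log(w + 4).
Then F(6) - F(2) = (log(5/4)) - (-log(36)) = log(45).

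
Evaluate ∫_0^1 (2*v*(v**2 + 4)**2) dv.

Let u = v**2 + 4, so du = 2*v dv. When v = 0, u = 4; when v = 1, u = 5.
The integral becomes ∫ u**2 du from 4 to 5, with antiderivative u**3/3.
Back in v: F(v) = (v**2 + 4)**3/3.
Then F(1) - F(0) = (125/3) - (64/3) = 61/3.

61/3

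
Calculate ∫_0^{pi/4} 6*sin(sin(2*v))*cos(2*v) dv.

Let u = sin(2*v), so du = 2*cos(2*v) dv. When v = 0, u = 0; when v = pi/4, u = 1.
The integral becomes 3·∫ sin(u) du from 0 to 1, with antiderivative -3*cos(u).
Back in v: F(v) = -3*cos(sin(2*v)).
Then F(pi/4) - F(0) = (-3*cos(1)) - (-3) = 3 - 3*cos(1).

3 - 3*cos(1)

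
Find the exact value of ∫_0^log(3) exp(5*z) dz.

242/5

Let u = exp(z), so du = exp(z) dz. When z = 0, u = 1; when z = log(3), u = 3.
The integral becomes ∫ u**4 du from 1 to 3, with antiderivative u**5/5.
Back in z: F(z) = exp(5*z)/5.
Then F(log(3)) - F(0) = (243/5) - (1/5) = 242/5.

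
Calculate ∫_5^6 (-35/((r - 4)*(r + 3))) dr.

-20*log(2) + 10*log(3)

Factor the denominator: r**2 - r - 12 = (r + 3)(r - 4).
Partial fractions: -35/((r - 4)*(r + 3)) = 5/(r + 3) - 5/(r - 4).
An antiderivative is F(r) = -5*log(r - 4) + 5*log(r + 3).
Then F(6) - F(5) = (-5*log(2) + 10*log(3)) - (15*log(2)) = -20*log(2) + 10*log(3).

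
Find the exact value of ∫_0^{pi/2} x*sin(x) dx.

1

Integrate by parts once (u = x, dv = sin(x) dx).
An antiderivative is F(x) = -x*cos(x) + sin(x).
Then F(pi/2) - F(0) = (1) - (0) = 1.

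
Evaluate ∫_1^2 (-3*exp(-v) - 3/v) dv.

An antiderivative is F(v) = -3*log(v) + 3*exp(-v).
Then F(2) - F(1) = (-3*log(2) + 3*exp(-2)) - (3*exp(-1)) = -3*log(2) - 3*exp(-1) + 3*exp(-2).

-3*log(2) - 3*exp(-1) + 3*exp(-2)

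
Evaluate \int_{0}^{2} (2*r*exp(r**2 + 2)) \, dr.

Let u = r**2 + 2, so du = 2*r dr. When r = 0, u = 2; when r = 2, u = 6.
The integral becomes ∫ exp(u) du from 2 to 6, with antiderivative exp(u).
Back in r: F(r) = exp(r**2 + 2).
Then F(2) - F(0) = (exp(6)) - (exp(2)) = -exp(2) + exp(6).

-exp(2) + exp(6)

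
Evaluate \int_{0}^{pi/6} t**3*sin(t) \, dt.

Integrate by parts 3 times (u = t^3, dv = sin(t) dt).
An antiderivative is F(t) = -t**3*cos(t) + 3*t**2*sin(t) + 6*t*cos(t) - 6*sin(t).
Then F(pi/6) - F(0) = (-3 - sqrt(3)*pi**3/432 + pi**2/24 + sqrt(3)*pi/2) - (0) = -3 - sqrt(3)*pi**3/432 + pi**2/24 + sqrt(3)*pi/2.

-3 - sqrt(3)*pi**3/432 + pi**2/24 + sqrt(3)*pi/2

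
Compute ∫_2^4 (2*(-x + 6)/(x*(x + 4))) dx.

-7*log(2) + 5*log(3)

Factor the denominator: x**2 + 4*x = (x + 4)x.
Partial fractions: 2*(-x + 6)/(x*(x + 4)) = -5/(x + 4) + 3/x.
An antiderivative is F(x) = 3*log(x) - 5*log(x + 4).
Then F(4) - F(2) = (-9*log(2)) - (-5*log(3) - 2*log(2)) = -7*log(2) + 5*log(3).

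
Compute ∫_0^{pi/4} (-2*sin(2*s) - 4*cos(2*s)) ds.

-3

An antiderivative is F(s) = -2*sin(2*s) + cos(2*s).
Then F(pi/4) - F(0) = (-2) - (1) = -3.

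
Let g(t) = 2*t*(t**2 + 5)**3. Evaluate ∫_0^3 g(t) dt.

37791/4

Let u = t**2 + 5, so du = 2*t dt. When t = 0, u = 5; when t = 3, u = 14.
The integral becomes ∫ u**3 du from 5 to 14, with antiderivative u**4/4.
Back in t: F(t) = (t**2 + 5)**4/4.
Then F(3) - F(0) = (9604) - (625/4) = 37791/4.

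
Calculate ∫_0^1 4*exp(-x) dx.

4 - 4*exp(-1)

An antiderivative is F(x) = -4*exp(-x).
Then F(1) - F(0) = (-4*exp(-1)) - (-4) = 4 - 4*exp(-1).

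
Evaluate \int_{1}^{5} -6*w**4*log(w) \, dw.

Integrate by parts once (u = ln w, dv = -6*w**4 dw).
An antiderivative is F(w) = -6*w**5*(5*log(w) - 1)/25.
Then F(5) - F(1) = (750 - 3750*log(5)) - (6/25) = 18744/25 - 3750*log(5).

18744/25 - 3750*log(5)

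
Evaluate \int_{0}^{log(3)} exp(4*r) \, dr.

Let u = exp(r), so du = exp(r) dr. When r = 0, u = 1; when r = log(3), u = 3.
The integral becomes ∫ u**3 du from 1 to 3, with antiderivative u**4/4.
Back in r: F(r) = exp(4*r)/4.
Then F(log(3)) - F(0) = (81/4) - (1/4) = 20.

20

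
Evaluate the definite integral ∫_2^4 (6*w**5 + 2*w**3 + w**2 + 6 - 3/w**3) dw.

401509/96

By the power rule, an antiderivative is F(w) = w**6 + w**4/2 + w**3/3 + 6*w + 3/(2*w**2).
Then F(4) - F(2) = (409865/96) - (2089/24) = 401509/96.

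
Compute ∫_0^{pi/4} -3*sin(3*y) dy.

-1 - sqrt(2)/2

An antiderivative is F(y) = cos(3*y).
Then F(pi/4) - F(0) = (-sqrt(2)/2) - (1) = -1 - sqrt(2)/2.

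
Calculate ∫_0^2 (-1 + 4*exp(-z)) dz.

2 - 4*exp(-2)

An antiderivative is F(z) = -z - 4*exp(-z).
Then F(2) - F(0) = (-2 - 4*exp(-2)) - (-4) = 2 - 4*exp(-2).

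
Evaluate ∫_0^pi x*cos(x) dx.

-2

Integrate by parts once (u = x, dv = cos(x) dx).
An antiderivative is F(x) = x*sin(x) + cos(x).
Then F(pi) - F(0) = (-1) - (1) = -2.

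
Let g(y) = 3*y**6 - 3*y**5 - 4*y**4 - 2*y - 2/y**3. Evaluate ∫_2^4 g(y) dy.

By the power rule, an antiderivative is F(y) = 3*y**7/7 - y**6/2 - 4*y**5/5 - y**2 + y**(-2).
Then F(4) - F(2) = (2317603/560) - (-909/140) = 2321239/560.

2321239/560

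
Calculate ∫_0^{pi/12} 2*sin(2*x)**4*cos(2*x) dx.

Let u = sin(2*x), so du = 2*cos(2*x) dx. When x = 0, u = 0; when x = pi/12, u = 1/2.
The integral becomes ∫ u**4 du from 0 to 1/2, with antiderivative u**5/5.
Back in x: F(x) = sin(2*x)**5/5.
Then F(pi/12) - F(0) = (1/160) - (0) = 1/160.

1/160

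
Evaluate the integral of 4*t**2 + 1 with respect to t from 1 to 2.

By the power rule, an antiderivative is F(t) = 4*t**3/3 + t.
Then F(2) - F(1) = (38/3) - (7/3) = 31/3.

31/3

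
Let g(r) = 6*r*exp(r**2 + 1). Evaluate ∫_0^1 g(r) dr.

3*E*(-1 + E)

Let u = r**2 + 1, so du = 2*r dr. When r = 0, u = 1; when r = 1, u = 2.
The integral becomes 3·∫ exp(u) du from 1 to 2, with antiderivative 3*exp(u).
Back in r: F(r) = 3*exp(r**2 + 1).
Then F(1) - F(0) = (3*exp(2)) - (3*exp(1)) = 3*exp(1)*(-1 + exp(1)).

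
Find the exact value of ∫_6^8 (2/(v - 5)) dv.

log(9)

An antiderivative is F(v) = 2*log(v - 5).
Then F(8) - F(6) = (log(9)) - (0) = log(9).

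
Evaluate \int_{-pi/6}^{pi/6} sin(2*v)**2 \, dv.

Use the identity sin^2(2*v) = (1 - cos(4*v))/2.
An antiderivative is F(v) = v/2 - sin(4*v)/8.
Then F(pi/6) - F(-pi/6) = (-sqrt(3)/16 + pi/12) - (-pi/12 + sqrt(3)/16) = -sqrt(3)/8 + pi/6.

-sqrt(3)/8 + pi/6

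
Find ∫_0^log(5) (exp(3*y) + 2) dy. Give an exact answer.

log(25) + 124/3

An antiderivative is F(y) = exp(3*y)/3 + 2*y.
Then F(log(5)) - F(0) = (log(25) + 125/3) - (1/3) = log(25) + 124/3.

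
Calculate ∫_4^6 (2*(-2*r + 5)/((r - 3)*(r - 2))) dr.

Factor the denominator: r**2 - 5*r + 6 = (r - 2)(r - 3).
Partial fractions: 2*(-2*r + 5)/((r - 3)*(r - 2)) = -2/(r - 2) - 2/(r - 3).
An antiderivative is F(r) = -2*log(r - 3) - 2*log(r - 2).
Then F(6) - F(4) = (-4*log(2) - 2*log(3)) - (-log(4)) = -log(36).

-log(36)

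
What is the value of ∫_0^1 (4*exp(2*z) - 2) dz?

An antiderivative is F(z) = 2*exp(2*z) - 2*z.
Then F(1) - F(0) = (-2 + 2*exp(2)) - (2) = -4 + 2*exp(2).

-4 + 2*exp(2)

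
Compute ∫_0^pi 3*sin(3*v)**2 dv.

3*pi/2

Use the identity sin^2(3*v) = (1 - cos(6*v))/2.
An antiderivative is F(v) = 3*v/2 - sin(6*v)/4.
Then F(pi) - F(0) = (3*pi/2) - (0) = 3*pi/2.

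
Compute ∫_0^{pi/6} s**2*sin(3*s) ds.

Integrate by parts twice (u = s^2, dv = sin(3*s) ds).
An antiderivative is F(s) = -s**2*cos(3*s)/3 + 2*s*sin(3*s)/9 + 2*cos(3*s)/27.
Then F(pi/6) - F(0) = (pi/27) - (2/27) = -2/27 + pi/27.

-2/27 + pi/27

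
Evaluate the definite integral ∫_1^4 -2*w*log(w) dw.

15/2 - 32*log(2)

Integrate by parts once (u = ln w, dv = -2*w dw).
An antiderivative is F(w) = -w**2*(2*log(w) - 1)/2.
Then F(4) - F(1) = (8 - 32*log(2)) - (1/2) = 15/2 - 32*log(2).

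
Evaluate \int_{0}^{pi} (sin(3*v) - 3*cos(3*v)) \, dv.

An antiderivative is F(v) = -sin(3*v) - cos(3*v)/3.
Then F(pi) - F(0) = (1/3) - (-1/3) = 2/3.

2/3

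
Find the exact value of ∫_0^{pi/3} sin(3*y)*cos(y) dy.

Use the identity sin(3*y)cos(y) = [sin(4*y) + sin(2*y)]/2.
An antiderivative is F(y) = -cos(2*y)/4 - cos(4*y)/8.
Then F(pi/3) - F(0) = (3/16) - (-3/8) = 9/16.

9/16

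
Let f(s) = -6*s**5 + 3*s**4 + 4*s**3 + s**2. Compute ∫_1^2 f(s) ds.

-406/15

By the power rule, an antiderivative is F(s) = -s**6 + 3*s**5/5 + s**4 + s**3/3.
Then F(2) - F(1) = (-392/15) - (14/15) = -406/15.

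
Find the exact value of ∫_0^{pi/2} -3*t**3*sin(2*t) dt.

3*pi*(6 - pi**2)/16

Integrate by parts 3 times (u = t^3, dv = -3*sin(2*t) dt).
An antiderivative is F(t) = 3*t**3*cos(2*t)/2 - 9*t**2*sin(2*t)/4 - 9*t*cos(2*t)/4 + 9*sin(2*t)/8.
Then F(pi/2) - F(0) = (3*pi*(6 - pi**2)/16) - (0) = 3*pi*(6 - pi**2)/16.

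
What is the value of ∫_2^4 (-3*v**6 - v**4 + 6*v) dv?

By the power rule, an antiderivative is F(v) = -3*v**7/7 - v**5/5 + 3*v**2.
Then F(4) - F(2) = (-251248/35) - (-1724/35) = -249524/35.

-249524/35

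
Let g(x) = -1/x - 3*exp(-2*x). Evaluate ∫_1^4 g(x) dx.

An antiderivative is F(x) = -log(x) + 3*exp(-2*x)/2.
Then F(4) - F(1) = (-2*log(2) + 3*exp(-8)/2) - (3*exp(-2)/2) = -2*log(2) - 3*exp(-2)/2 + 3*exp(-8)/2.

-2*log(2) - 3*exp(-2)/2 + 3*exp(-8)/2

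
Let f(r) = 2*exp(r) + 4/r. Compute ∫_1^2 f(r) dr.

-2*exp(1) + 4*log(2) + 2*exp(2)

An antiderivative is F(r) = 2*exp(r) + 4*log(r).
Then F(2) - F(1) = (log(16) + 2*exp(2)) - (2*exp(1)) = -2*exp(1) + 4*log(2) + 2*exp(2).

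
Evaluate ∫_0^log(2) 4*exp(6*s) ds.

42

Let u = exp(s), so du = exp(s) ds. When s = 0, u = 1; when s = log(2), u = 2.
The integral becomes 4·∫ u**5 du from 1 to 2, with antiderivative 2*u**6/3.
Back in s: F(s) = 2*exp(6*s)/3.
Then F(log(2)) - F(0) = (128/3) - (2/3) = 42.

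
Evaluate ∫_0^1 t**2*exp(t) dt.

-2 + E

Integrate by parts twice (u = t^2, dv = exp(t) dt).
An antiderivative is F(t) = (t**2 - 2*t + 2)*exp(t).
Then F(1) - F(0) = (E) - (2) = -2 + E.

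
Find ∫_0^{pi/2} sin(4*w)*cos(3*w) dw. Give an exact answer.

4/7

Use the identity sin(4*w)cos(3*w) = [sin(7*w) + sin(w)]/2.
An antiderivative is F(w) = -cos(w)/2 - cos(7*w)/14.
Then F(pi/2) - F(0) = (0) - (-4/7) = 4/7.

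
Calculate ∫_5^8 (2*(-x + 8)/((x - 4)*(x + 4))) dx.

Factor the denominator: x**2 - 16 = (x + 4)(x - 4).
Partial fractions: 2*(-x + 8)/((x - 4)*(x + 4)) = -3/(x + 4) + 1/(x - 4).
An antiderivative is F(x) = log(x - 4) - 3*log(x + 4).
Then F(8) - F(5) = (-3*log(3) - 4*log(2)) - (-6*log(3)) = log(27/16).

log(27/16)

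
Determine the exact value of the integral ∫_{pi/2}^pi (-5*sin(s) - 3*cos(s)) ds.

-2

An antiderivative is F(s) = -3*sin(s) + 5*cos(s).
Then F(pi) - F(pi/2) = (-5) - (-3) = -2.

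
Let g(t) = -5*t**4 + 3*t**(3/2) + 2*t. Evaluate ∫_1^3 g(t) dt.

-1176/5 + 54*sqrt(3)/5

By the power rule, an antiderivative is F(t) = 6*t**(5/2)/5 - t**5 + t**2.
Then F(3) - F(1) = (-234 + 54*sqrt(3)/5) - (6/5) = -1176/5 + 54*sqrt(3)/5.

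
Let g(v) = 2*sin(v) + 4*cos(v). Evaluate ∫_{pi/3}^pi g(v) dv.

3 - 2*sqrt(3)

An antiderivative is F(v) = 4*sin(v) - 2*cos(v).
Then F(pi) - F(pi/3) = (2) - (-1 + 2*sqrt(3)) = 3 - 2*sqrt(3).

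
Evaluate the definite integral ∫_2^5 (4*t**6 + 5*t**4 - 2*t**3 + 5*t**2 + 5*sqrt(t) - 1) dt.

By the power rule, an antiderivative is F(t) = 4*t**7/7 + t**5 - t**4/2 + 10*t**(3/2)/3 + 5*t**3/3 - t.
Then F(5) - F(2) = (50*sqrt(5)/3 + 2001665/42) - (20*sqrt(2)/3 + 2278/21) = -20*sqrt(2)/3 + 50*sqrt(5)/3 + 665703/14.

-20*sqrt(2)/3 + 50*sqrt(5)/3 + 665703/14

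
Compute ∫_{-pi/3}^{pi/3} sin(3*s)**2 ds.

Use the identity sin^2(3*s) = (1 - cos(6*s))/2.
An antiderivative is F(s) = s/2 - sin(6*s)/12.
Then F(pi/3) - F(-pi/3) = (pi/6) - (-pi/6) = pi/3.

pi/3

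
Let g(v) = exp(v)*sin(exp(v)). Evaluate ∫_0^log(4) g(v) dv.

cos(1) - cos(4)

Let u = exp(v), so du = exp(v) dv. When v = 0, u = 1; when v = log(4), u = 4.
The integral becomes ∫ sin(u) du from 1 to 4, with antiderivative -cos(u).
Back in v: F(v) = -cos(exp(v)).
Then F(log(4)) - F(0) = (-cos(4)) - (-cos(1)) = cos(1) - cos(4).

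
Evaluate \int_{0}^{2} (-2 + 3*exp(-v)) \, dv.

-1 - 3*exp(-2)

An antiderivative is F(v) = -2*v - 3*exp(-v).
Then F(2) - F(0) = (-4 - 3*exp(-2)) - (-3) = -1 - 3*exp(-2).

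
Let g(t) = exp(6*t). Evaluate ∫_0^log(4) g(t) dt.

Let u = exp(t), so du = exp(t) dt. When t = 0, u = 1; when t = log(4), u = 4.
The integral becomes ∫ u**5 du from 1 to 4, with antiderivative u**6/6.
Back in t: F(t) = exp(6*t)/6.
Then F(log(4)) - F(0) = (2048/3) - (1/6) = 1365/2.

1365/2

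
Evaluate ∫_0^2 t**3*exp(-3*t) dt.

Integrate by parts 3 times (u = t^3, dv = exp(-3*t) dt).
An antiderivative is F(t) = (-9*t**3 - 9*t**2 - 6*t - 2)*exp(-3*t)/27.
Then F(2) - F(0) = (-122*exp(-6)/27) - (-2/27) = 2/27 - 122*exp(-6)/27.

2/27 - 122*exp(-6)/27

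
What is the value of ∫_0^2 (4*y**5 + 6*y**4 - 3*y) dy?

1126/15

By the power rule, an antiderivative is F(y) = 2*y**6/3 + 6*y**5/5 - 3*y**2/2.
Then F(2) - F(0) = (1126/15) - (0) = 1126/15.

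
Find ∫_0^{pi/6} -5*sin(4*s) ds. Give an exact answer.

-15/8

An antiderivative is F(s) = 5*cos(4*s)/4.
Then F(pi/6) - F(0) = (-5/8) - (5/4) = -15/8.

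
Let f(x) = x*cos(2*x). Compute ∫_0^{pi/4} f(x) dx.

Integrate by parts once (u = x, dv = cos(2*x) dx).
An antiderivative is F(x) = x*sin(2*x)/2 + cos(2*x)/4.
Then F(pi/4) - F(0) = (pi/8) - (1/4) = -1/4 + pi/8.

-1/4 + pi/8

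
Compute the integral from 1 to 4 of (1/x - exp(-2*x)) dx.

(-exp(6) + 1 + 4*exp(8)*log(2))*exp(-8)/2

An antiderivative is F(x) = log(x) + exp(-2*x)/2.
Then F(4) - F(1) = (exp(-8)/2 + 2*log(2)) - (exp(-2)/2) = (-exp(6) + 1 + 4*exp(8)*log(2))*exp(-8)/2.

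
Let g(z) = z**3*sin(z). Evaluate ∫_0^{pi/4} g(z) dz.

sqrt(2)*(-384 - pi**3 + 12*pi**2 + 96*pi)/128

Integrate by parts 3 times (u = z^3, dv = sin(z) dz).
An antiderivative is F(z) = -z**3*cos(z) + 3*z**2*sin(z) + 6*z*cos(z) - 6*sin(z).
Then F(pi/4) - F(0) = (sqrt(2)*(-384 - pi**3 + 12*pi**2 + 96*pi)/128) - (0) = sqrt(2)*(-384 - pi**3 + 12*pi**2 + 96*pi)/128.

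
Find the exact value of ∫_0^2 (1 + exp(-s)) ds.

3 - exp(-2)

An antiderivative is F(s) = s - exp(-s).
Then F(2) - F(0) = (2 - exp(-2)) - (-1) = 3 - exp(-2).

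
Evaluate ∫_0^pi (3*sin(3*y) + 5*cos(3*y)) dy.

2

An antiderivative is F(y) = 5*sin(3*y)/3 - cos(3*y).
Then F(pi) - F(0) = (1) - (-1) = 2.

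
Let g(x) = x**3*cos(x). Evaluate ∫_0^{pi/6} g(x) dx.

Integrate by parts 3 times (u = x^3, dv = cos(x) dx).
An antiderivative is F(x) = x**3*sin(x) + 3*x**2*cos(x) - 6*x*sin(x) - 6*cos(x).
Then F(pi/6) - F(0) = (-3*sqrt(3) - pi/2 + pi**3/432 + sqrt(3)*pi**2/24) - (-6) = -3*sqrt(3) - pi/2 + pi**3/432 + sqrt(3)*pi**2/24 + 6.

-3*sqrt(3) - pi/2 + pi**3/432 + sqrt(3)*pi**2/24 + 6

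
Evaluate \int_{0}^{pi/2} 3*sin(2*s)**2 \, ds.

Use the identity sin^2(2*s) = (1 - cos(4*s))/2.
An antiderivative is F(s) = 3*s/2 - 3*sin(4*s)/8.
Then F(pi/2) - F(0) = (3*pi/4) - (0) = 3*pi/4.

3*pi/4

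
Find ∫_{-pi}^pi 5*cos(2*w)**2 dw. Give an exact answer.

5*pi

Use the identity cos^2(2*w) = (1 + cos(4*w))/2.
An antiderivative is F(w) = 5*w/2 + 5*sin(4*w)/8.
Then F(pi) - F(-pi) = (5*pi/2) - (-5*pi/2) = 5*pi.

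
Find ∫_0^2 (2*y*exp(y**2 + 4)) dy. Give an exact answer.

Let u = y**2 + 4, so du = 2*y dy. When y = 0, u = 4; when y = 2, u = 8.
The integral becomes ∫ exp(u) du from 4 to 8, with antiderivative exp(u).
Back in y: F(y) = exp(y**2 + 4).
Then F(2) - F(0) = (exp(8)) - (exp(4)) = -exp(4) + exp(8).

-exp(4) + exp(8)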